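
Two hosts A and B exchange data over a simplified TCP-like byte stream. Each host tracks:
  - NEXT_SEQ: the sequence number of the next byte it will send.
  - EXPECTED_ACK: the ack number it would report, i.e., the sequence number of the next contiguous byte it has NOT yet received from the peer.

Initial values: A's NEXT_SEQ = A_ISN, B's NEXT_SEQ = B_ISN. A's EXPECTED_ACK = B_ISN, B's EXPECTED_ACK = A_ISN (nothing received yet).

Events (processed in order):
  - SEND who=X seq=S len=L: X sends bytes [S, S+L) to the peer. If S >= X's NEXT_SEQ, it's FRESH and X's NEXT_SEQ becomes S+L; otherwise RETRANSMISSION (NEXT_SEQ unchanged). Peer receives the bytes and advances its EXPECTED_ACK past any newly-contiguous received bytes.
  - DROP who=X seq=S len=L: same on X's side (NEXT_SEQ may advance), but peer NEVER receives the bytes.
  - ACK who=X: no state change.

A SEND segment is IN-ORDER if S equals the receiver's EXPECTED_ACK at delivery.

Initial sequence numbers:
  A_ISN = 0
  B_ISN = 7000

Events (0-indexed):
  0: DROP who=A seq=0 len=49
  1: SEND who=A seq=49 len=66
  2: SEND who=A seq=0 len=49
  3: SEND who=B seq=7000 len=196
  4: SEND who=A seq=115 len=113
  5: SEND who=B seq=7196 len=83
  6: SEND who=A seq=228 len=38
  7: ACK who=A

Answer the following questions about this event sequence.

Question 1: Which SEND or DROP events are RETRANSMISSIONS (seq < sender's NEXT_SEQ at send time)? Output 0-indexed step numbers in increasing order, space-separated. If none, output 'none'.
Step 0: DROP seq=0 -> fresh
Step 1: SEND seq=49 -> fresh
Step 2: SEND seq=0 -> retransmit
Step 3: SEND seq=7000 -> fresh
Step 4: SEND seq=115 -> fresh
Step 5: SEND seq=7196 -> fresh
Step 6: SEND seq=228 -> fresh

Answer: 2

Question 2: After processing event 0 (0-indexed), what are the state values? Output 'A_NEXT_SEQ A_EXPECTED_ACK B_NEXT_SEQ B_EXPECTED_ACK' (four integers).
After event 0: A_seq=49 A_ack=7000 B_seq=7000 B_ack=0

49 7000 7000 0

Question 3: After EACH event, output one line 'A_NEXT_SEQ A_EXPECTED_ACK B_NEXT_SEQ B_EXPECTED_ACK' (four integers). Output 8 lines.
49 7000 7000 0
115 7000 7000 0
115 7000 7000 115
115 7196 7196 115
228 7196 7196 228
228 7279 7279 228
266 7279 7279 266
266 7279 7279 266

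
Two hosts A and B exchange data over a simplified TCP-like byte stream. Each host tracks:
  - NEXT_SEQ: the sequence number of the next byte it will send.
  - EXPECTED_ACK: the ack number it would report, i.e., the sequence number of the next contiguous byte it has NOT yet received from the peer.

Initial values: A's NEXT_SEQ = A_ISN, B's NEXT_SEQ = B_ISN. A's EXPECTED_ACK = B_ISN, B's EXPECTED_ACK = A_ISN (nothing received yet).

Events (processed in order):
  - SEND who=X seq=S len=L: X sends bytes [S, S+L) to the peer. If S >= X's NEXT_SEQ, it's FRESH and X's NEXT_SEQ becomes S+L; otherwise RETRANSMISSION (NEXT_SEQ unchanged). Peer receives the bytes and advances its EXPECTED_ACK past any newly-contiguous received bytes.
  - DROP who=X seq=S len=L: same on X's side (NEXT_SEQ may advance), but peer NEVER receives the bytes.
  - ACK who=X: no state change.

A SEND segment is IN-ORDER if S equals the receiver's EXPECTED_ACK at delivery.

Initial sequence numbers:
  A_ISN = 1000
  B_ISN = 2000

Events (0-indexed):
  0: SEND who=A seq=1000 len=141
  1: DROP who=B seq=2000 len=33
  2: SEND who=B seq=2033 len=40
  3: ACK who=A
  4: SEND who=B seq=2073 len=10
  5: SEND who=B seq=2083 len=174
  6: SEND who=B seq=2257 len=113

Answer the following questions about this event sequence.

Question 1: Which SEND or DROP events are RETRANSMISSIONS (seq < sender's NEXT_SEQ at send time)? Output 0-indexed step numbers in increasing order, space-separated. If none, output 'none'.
Answer: none

Derivation:
Step 0: SEND seq=1000 -> fresh
Step 1: DROP seq=2000 -> fresh
Step 2: SEND seq=2033 -> fresh
Step 4: SEND seq=2073 -> fresh
Step 5: SEND seq=2083 -> fresh
Step 6: SEND seq=2257 -> fresh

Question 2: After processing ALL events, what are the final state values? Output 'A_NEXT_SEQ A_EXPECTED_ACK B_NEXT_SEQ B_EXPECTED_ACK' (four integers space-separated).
After event 0: A_seq=1141 A_ack=2000 B_seq=2000 B_ack=1141
After event 1: A_seq=1141 A_ack=2000 B_seq=2033 B_ack=1141
After event 2: A_seq=1141 A_ack=2000 B_seq=2073 B_ack=1141
After event 3: A_seq=1141 A_ack=2000 B_seq=2073 B_ack=1141
After event 4: A_seq=1141 A_ack=2000 B_seq=2083 B_ack=1141
After event 5: A_seq=1141 A_ack=2000 B_seq=2257 B_ack=1141
After event 6: A_seq=1141 A_ack=2000 B_seq=2370 B_ack=1141

Answer: 1141 2000 2370 1141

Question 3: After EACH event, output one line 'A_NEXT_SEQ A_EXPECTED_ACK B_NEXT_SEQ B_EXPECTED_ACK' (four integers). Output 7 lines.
1141 2000 2000 1141
1141 2000 2033 1141
1141 2000 2073 1141
1141 2000 2073 1141
1141 2000 2083 1141
1141 2000 2257 1141
1141 2000 2370 1141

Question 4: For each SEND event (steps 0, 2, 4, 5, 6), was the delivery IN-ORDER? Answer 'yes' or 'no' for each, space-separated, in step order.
Answer: yes no no no no

Derivation:
Step 0: SEND seq=1000 -> in-order
Step 2: SEND seq=2033 -> out-of-order
Step 4: SEND seq=2073 -> out-of-order
Step 5: SEND seq=2083 -> out-of-order
Step 6: SEND seq=2257 -> out-of-order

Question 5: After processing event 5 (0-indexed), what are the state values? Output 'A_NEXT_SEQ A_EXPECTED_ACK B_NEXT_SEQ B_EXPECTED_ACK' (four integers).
After event 0: A_seq=1141 A_ack=2000 B_seq=2000 B_ack=1141
After event 1: A_seq=1141 A_ack=2000 B_seq=2033 B_ack=1141
After event 2: A_seq=1141 A_ack=2000 B_seq=2073 B_ack=1141
After event 3: A_seq=1141 A_ack=2000 B_seq=2073 B_ack=1141
After event 4: A_seq=1141 A_ack=2000 B_seq=2083 B_ack=1141
After event 5: A_seq=1141 A_ack=2000 B_seq=2257 B_ack=1141

1141 2000 2257 1141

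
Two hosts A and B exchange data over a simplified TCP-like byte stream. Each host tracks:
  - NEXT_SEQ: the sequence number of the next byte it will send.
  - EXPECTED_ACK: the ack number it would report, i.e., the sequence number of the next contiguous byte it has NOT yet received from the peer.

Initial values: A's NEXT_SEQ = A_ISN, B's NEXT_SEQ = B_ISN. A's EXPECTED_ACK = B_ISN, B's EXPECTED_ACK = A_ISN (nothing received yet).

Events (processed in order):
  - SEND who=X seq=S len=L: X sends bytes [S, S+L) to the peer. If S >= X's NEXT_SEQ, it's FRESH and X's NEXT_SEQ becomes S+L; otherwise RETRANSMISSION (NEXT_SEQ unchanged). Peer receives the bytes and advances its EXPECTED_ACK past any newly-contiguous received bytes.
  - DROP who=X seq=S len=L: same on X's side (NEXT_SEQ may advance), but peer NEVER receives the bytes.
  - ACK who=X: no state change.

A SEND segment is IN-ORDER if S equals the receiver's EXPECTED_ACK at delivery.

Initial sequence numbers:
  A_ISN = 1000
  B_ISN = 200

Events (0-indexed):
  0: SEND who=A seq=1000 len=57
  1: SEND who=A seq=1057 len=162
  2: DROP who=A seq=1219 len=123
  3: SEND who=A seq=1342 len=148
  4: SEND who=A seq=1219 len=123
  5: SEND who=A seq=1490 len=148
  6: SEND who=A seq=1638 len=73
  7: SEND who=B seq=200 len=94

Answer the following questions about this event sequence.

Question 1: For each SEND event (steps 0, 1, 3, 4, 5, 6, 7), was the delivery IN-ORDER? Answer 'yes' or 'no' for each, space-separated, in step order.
Answer: yes yes no yes yes yes yes

Derivation:
Step 0: SEND seq=1000 -> in-order
Step 1: SEND seq=1057 -> in-order
Step 3: SEND seq=1342 -> out-of-order
Step 4: SEND seq=1219 -> in-order
Step 5: SEND seq=1490 -> in-order
Step 6: SEND seq=1638 -> in-order
Step 7: SEND seq=200 -> in-order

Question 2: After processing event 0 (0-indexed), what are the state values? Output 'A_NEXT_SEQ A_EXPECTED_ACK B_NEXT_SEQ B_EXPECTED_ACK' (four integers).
After event 0: A_seq=1057 A_ack=200 B_seq=200 B_ack=1057

1057 200 200 1057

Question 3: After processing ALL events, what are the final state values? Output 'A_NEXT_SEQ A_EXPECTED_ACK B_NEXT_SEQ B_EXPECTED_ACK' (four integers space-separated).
Answer: 1711 294 294 1711

Derivation:
After event 0: A_seq=1057 A_ack=200 B_seq=200 B_ack=1057
After event 1: A_seq=1219 A_ack=200 B_seq=200 B_ack=1219
After event 2: A_seq=1342 A_ack=200 B_seq=200 B_ack=1219
After event 3: A_seq=1490 A_ack=200 B_seq=200 B_ack=1219
After event 4: A_seq=1490 A_ack=200 B_seq=200 B_ack=1490
After event 5: A_seq=1638 A_ack=200 B_seq=200 B_ack=1638
After event 6: A_seq=1711 A_ack=200 B_seq=200 B_ack=1711
After event 7: A_seq=1711 A_ack=294 B_seq=294 B_ack=1711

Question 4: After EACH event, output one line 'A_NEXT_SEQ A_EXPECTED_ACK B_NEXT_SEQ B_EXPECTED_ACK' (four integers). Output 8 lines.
1057 200 200 1057
1219 200 200 1219
1342 200 200 1219
1490 200 200 1219
1490 200 200 1490
1638 200 200 1638
1711 200 200 1711
1711 294 294 1711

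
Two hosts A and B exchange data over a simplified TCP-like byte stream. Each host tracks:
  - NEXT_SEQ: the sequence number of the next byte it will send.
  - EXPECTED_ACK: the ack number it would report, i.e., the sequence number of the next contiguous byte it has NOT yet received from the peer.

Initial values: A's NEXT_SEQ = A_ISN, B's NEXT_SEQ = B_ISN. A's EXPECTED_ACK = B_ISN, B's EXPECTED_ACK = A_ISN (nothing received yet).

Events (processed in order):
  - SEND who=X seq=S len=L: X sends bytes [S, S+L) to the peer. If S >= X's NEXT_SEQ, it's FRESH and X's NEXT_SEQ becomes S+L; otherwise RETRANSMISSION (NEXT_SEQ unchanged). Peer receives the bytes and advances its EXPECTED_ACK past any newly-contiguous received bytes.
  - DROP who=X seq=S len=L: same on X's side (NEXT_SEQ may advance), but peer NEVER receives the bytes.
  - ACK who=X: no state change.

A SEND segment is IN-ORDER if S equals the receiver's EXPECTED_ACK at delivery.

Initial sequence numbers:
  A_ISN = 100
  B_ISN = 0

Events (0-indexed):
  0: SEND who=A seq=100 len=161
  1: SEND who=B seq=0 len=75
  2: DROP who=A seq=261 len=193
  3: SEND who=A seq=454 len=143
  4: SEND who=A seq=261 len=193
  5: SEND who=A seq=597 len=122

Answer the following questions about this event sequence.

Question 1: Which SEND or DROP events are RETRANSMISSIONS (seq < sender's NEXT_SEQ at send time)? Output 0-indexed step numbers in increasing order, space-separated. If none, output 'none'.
Step 0: SEND seq=100 -> fresh
Step 1: SEND seq=0 -> fresh
Step 2: DROP seq=261 -> fresh
Step 3: SEND seq=454 -> fresh
Step 4: SEND seq=261 -> retransmit
Step 5: SEND seq=597 -> fresh

Answer: 4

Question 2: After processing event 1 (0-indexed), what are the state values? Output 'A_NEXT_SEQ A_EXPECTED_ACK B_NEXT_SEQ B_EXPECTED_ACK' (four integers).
After event 0: A_seq=261 A_ack=0 B_seq=0 B_ack=261
After event 1: A_seq=261 A_ack=75 B_seq=75 B_ack=261

261 75 75 261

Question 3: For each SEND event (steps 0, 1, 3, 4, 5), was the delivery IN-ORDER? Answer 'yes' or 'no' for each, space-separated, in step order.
Answer: yes yes no yes yes

Derivation:
Step 0: SEND seq=100 -> in-order
Step 1: SEND seq=0 -> in-order
Step 3: SEND seq=454 -> out-of-order
Step 4: SEND seq=261 -> in-order
Step 5: SEND seq=597 -> in-order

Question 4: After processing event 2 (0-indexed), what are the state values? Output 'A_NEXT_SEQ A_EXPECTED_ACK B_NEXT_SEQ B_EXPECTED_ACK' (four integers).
After event 0: A_seq=261 A_ack=0 B_seq=0 B_ack=261
After event 1: A_seq=261 A_ack=75 B_seq=75 B_ack=261
After event 2: A_seq=454 A_ack=75 B_seq=75 B_ack=261

454 75 75 261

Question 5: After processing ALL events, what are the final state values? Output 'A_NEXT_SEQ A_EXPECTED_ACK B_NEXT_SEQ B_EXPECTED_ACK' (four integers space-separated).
After event 0: A_seq=261 A_ack=0 B_seq=0 B_ack=261
After event 1: A_seq=261 A_ack=75 B_seq=75 B_ack=261
After event 2: A_seq=454 A_ack=75 B_seq=75 B_ack=261
After event 3: A_seq=597 A_ack=75 B_seq=75 B_ack=261
After event 4: A_seq=597 A_ack=75 B_seq=75 B_ack=597
After event 5: A_seq=719 A_ack=75 B_seq=75 B_ack=719

Answer: 719 75 75 719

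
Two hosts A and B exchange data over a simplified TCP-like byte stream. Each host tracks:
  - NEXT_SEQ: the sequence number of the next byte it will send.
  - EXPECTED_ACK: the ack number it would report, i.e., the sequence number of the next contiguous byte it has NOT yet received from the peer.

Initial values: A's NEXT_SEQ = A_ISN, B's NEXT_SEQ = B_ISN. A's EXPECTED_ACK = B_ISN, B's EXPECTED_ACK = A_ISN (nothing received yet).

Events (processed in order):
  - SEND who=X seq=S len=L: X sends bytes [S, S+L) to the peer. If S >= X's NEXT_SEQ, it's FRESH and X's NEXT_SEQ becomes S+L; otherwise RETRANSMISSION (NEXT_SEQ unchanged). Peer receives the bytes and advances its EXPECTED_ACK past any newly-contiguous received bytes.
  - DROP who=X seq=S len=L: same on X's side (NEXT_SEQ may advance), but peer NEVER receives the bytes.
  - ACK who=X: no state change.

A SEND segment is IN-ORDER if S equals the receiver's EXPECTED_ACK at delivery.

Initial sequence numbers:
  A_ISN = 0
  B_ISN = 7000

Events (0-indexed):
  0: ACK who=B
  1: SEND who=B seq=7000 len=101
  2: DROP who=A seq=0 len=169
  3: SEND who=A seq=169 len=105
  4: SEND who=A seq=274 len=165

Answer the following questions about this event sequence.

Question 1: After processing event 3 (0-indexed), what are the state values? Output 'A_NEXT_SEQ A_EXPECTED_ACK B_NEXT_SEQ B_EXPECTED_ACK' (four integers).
After event 0: A_seq=0 A_ack=7000 B_seq=7000 B_ack=0
After event 1: A_seq=0 A_ack=7101 B_seq=7101 B_ack=0
After event 2: A_seq=169 A_ack=7101 B_seq=7101 B_ack=0
After event 3: A_seq=274 A_ack=7101 B_seq=7101 B_ack=0

274 7101 7101 0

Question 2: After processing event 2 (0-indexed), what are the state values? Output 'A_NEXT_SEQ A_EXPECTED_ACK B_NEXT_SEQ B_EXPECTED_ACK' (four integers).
After event 0: A_seq=0 A_ack=7000 B_seq=7000 B_ack=0
After event 1: A_seq=0 A_ack=7101 B_seq=7101 B_ack=0
After event 2: A_seq=169 A_ack=7101 B_seq=7101 B_ack=0

169 7101 7101 0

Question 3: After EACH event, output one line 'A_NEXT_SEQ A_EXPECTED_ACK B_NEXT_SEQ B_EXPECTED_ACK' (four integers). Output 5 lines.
0 7000 7000 0
0 7101 7101 0
169 7101 7101 0
274 7101 7101 0
439 7101 7101 0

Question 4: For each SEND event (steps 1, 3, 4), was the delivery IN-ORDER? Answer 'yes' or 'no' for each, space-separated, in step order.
Step 1: SEND seq=7000 -> in-order
Step 3: SEND seq=169 -> out-of-order
Step 4: SEND seq=274 -> out-of-order

Answer: yes no no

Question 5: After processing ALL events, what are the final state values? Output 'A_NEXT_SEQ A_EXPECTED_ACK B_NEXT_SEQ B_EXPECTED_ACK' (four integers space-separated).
Answer: 439 7101 7101 0

Derivation:
After event 0: A_seq=0 A_ack=7000 B_seq=7000 B_ack=0
After event 1: A_seq=0 A_ack=7101 B_seq=7101 B_ack=0
After event 2: A_seq=169 A_ack=7101 B_seq=7101 B_ack=0
After event 3: A_seq=274 A_ack=7101 B_seq=7101 B_ack=0
After event 4: A_seq=439 A_ack=7101 B_seq=7101 B_ack=0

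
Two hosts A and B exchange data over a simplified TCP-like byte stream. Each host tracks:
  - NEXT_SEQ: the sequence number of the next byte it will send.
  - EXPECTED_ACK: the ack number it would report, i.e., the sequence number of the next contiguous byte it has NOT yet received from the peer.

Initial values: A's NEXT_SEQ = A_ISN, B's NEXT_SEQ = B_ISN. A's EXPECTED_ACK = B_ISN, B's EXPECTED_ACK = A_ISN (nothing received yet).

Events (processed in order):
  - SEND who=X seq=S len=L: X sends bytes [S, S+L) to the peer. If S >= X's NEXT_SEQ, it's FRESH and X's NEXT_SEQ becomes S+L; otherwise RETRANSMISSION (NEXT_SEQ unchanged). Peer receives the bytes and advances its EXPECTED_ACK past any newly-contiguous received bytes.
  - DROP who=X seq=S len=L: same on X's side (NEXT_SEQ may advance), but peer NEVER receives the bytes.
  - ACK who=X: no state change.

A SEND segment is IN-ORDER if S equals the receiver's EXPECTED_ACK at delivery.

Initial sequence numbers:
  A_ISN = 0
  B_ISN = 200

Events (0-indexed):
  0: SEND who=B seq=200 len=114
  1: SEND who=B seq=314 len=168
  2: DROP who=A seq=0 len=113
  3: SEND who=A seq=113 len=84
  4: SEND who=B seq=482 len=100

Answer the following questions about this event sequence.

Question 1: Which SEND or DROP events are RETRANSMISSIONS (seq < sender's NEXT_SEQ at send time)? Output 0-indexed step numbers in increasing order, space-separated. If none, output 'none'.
Step 0: SEND seq=200 -> fresh
Step 1: SEND seq=314 -> fresh
Step 2: DROP seq=0 -> fresh
Step 3: SEND seq=113 -> fresh
Step 4: SEND seq=482 -> fresh

Answer: none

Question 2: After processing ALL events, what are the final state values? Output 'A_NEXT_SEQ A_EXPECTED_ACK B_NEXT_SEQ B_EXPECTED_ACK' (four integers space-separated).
Answer: 197 582 582 0

Derivation:
After event 0: A_seq=0 A_ack=314 B_seq=314 B_ack=0
After event 1: A_seq=0 A_ack=482 B_seq=482 B_ack=0
After event 2: A_seq=113 A_ack=482 B_seq=482 B_ack=0
After event 3: A_seq=197 A_ack=482 B_seq=482 B_ack=0
After event 4: A_seq=197 A_ack=582 B_seq=582 B_ack=0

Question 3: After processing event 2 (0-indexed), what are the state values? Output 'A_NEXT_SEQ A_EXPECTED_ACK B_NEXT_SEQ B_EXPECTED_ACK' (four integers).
After event 0: A_seq=0 A_ack=314 B_seq=314 B_ack=0
After event 1: A_seq=0 A_ack=482 B_seq=482 B_ack=0
After event 2: A_seq=113 A_ack=482 B_seq=482 B_ack=0

113 482 482 0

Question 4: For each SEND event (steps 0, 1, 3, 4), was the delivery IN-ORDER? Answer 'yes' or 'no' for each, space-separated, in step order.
Step 0: SEND seq=200 -> in-order
Step 1: SEND seq=314 -> in-order
Step 3: SEND seq=113 -> out-of-order
Step 4: SEND seq=482 -> in-order

Answer: yes yes no yes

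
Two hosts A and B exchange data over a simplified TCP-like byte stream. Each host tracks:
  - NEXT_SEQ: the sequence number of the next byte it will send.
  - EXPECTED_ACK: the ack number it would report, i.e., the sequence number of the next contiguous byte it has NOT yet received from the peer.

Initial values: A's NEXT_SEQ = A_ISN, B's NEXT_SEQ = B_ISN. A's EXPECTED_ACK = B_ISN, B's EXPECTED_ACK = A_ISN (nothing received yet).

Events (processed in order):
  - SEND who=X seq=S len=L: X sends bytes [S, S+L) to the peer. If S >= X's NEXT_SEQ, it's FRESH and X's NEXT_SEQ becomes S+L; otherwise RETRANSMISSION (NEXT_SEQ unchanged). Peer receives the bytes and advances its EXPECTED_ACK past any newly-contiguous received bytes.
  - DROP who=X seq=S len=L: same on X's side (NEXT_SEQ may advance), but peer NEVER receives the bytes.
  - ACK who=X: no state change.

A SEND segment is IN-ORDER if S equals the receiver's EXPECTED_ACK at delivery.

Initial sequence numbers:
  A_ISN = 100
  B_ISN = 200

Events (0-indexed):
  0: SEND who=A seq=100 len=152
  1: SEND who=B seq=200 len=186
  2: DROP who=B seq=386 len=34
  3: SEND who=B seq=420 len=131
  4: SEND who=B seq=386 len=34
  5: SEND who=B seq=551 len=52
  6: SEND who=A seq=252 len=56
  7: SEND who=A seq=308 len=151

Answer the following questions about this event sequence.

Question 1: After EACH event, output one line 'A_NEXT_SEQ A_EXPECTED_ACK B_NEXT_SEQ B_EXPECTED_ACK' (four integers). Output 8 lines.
252 200 200 252
252 386 386 252
252 386 420 252
252 386 551 252
252 551 551 252
252 603 603 252
308 603 603 308
459 603 603 459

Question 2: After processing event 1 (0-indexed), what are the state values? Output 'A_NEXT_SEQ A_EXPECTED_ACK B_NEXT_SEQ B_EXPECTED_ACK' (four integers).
After event 0: A_seq=252 A_ack=200 B_seq=200 B_ack=252
After event 1: A_seq=252 A_ack=386 B_seq=386 B_ack=252

252 386 386 252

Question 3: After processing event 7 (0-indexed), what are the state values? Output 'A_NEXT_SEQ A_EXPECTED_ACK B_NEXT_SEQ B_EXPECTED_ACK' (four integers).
After event 0: A_seq=252 A_ack=200 B_seq=200 B_ack=252
After event 1: A_seq=252 A_ack=386 B_seq=386 B_ack=252
After event 2: A_seq=252 A_ack=386 B_seq=420 B_ack=252
After event 3: A_seq=252 A_ack=386 B_seq=551 B_ack=252
After event 4: A_seq=252 A_ack=551 B_seq=551 B_ack=252
After event 5: A_seq=252 A_ack=603 B_seq=603 B_ack=252
After event 6: A_seq=308 A_ack=603 B_seq=603 B_ack=308
After event 7: A_seq=459 A_ack=603 B_seq=603 B_ack=459

459 603 603 459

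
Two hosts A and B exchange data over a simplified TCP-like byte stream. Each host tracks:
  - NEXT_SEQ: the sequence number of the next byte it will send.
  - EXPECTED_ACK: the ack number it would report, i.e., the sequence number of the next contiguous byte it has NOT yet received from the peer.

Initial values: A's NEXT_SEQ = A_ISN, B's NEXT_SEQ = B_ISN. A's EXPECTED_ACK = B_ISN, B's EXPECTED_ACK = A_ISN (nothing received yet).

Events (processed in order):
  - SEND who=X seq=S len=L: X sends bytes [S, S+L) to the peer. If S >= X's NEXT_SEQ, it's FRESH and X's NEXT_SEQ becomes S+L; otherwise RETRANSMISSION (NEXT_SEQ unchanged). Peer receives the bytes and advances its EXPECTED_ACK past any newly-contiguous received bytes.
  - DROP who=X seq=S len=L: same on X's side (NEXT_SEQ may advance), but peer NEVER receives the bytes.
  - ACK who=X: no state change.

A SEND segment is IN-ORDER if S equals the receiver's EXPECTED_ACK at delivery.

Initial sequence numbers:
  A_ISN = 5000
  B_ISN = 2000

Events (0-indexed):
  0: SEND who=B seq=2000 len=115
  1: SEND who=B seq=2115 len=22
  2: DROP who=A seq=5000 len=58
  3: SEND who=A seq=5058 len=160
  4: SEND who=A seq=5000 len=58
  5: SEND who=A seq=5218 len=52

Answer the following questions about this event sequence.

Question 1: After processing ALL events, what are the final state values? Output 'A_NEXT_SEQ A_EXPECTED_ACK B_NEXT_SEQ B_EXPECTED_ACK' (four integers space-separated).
Answer: 5270 2137 2137 5270

Derivation:
After event 0: A_seq=5000 A_ack=2115 B_seq=2115 B_ack=5000
After event 1: A_seq=5000 A_ack=2137 B_seq=2137 B_ack=5000
After event 2: A_seq=5058 A_ack=2137 B_seq=2137 B_ack=5000
After event 3: A_seq=5218 A_ack=2137 B_seq=2137 B_ack=5000
After event 4: A_seq=5218 A_ack=2137 B_seq=2137 B_ack=5218
After event 5: A_seq=5270 A_ack=2137 B_seq=2137 B_ack=5270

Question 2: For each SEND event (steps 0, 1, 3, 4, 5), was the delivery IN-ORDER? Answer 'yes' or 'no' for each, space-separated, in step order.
Step 0: SEND seq=2000 -> in-order
Step 1: SEND seq=2115 -> in-order
Step 3: SEND seq=5058 -> out-of-order
Step 4: SEND seq=5000 -> in-order
Step 5: SEND seq=5218 -> in-order

Answer: yes yes no yes yes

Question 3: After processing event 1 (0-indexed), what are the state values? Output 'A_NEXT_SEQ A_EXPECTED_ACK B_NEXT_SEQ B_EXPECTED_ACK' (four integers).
After event 0: A_seq=5000 A_ack=2115 B_seq=2115 B_ack=5000
After event 1: A_seq=5000 A_ack=2137 B_seq=2137 B_ack=5000

5000 2137 2137 5000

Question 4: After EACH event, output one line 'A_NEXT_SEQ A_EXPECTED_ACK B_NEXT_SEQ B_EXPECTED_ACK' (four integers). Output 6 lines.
5000 2115 2115 5000
5000 2137 2137 5000
5058 2137 2137 5000
5218 2137 2137 5000
5218 2137 2137 5218
5270 2137 2137 5270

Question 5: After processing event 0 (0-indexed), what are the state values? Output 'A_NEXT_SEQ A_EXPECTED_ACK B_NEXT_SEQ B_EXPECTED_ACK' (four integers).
After event 0: A_seq=5000 A_ack=2115 B_seq=2115 B_ack=5000

5000 2115 2115 5000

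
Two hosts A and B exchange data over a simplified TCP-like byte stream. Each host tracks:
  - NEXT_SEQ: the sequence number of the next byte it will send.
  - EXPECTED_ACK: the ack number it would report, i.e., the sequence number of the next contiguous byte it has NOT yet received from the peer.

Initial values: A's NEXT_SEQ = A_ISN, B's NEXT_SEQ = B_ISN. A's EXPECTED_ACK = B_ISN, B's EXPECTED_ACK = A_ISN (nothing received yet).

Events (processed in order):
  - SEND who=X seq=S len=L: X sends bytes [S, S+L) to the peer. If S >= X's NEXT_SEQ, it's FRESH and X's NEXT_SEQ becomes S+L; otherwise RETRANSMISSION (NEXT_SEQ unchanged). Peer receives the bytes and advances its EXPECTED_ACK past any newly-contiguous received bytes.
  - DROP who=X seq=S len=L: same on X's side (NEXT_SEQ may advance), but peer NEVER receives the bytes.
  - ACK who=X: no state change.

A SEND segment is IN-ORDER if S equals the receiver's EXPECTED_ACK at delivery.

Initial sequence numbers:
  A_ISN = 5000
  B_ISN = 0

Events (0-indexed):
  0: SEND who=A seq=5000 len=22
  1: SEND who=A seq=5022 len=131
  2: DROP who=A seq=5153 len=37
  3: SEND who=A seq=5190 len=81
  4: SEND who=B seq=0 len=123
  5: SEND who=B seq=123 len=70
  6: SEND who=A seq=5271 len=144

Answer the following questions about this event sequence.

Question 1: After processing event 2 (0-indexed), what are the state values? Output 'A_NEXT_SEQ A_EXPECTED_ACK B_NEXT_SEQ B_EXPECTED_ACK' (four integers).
After event 0: A_seq=5022 A_ack=0 B_seq=0 B_ack=5022
After event 1: A_seq=5153 A_ack=0 B_seq=0 B_ack=5153
After event 2: A_seq=5190 A_ack=0 B_seq=0 B_ack=5153

5190 0 0 5153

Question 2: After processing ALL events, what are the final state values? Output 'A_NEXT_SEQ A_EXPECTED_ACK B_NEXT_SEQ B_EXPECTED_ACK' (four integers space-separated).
After event 0: A_seq=5022 A_ack=0 B_seq=0 B_ack=5022
After event 1: A_seq=5153 A_ack=0 B_seq=0 B_ack=5153
After event 2: A_seq=5190 A_ack=0 B_seq=0 B_ack=5153
After event 3: A_seq=5271 A_ack=0 B_seq=0 B_ack=5153
After event 4: A_seq=5271 A_ack=123 B_seq=123 B_ack=5153
After event 5: A_seq=5271 A_ack=193 B_seq=193 B_ack=5153
After event 6: A_seq=5415 A_ack=193 B_seq=193 B_ack=5153

Answer: 5415 193 193 5153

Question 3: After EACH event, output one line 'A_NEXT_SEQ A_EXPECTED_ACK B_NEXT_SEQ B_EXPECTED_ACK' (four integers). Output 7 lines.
5022 0 0 5022
5153 0 0 5153
5190 0 0 5153
5271 0 0 5153
5271 123 123 5153
5271 193 193 5153
5415 193 193 5153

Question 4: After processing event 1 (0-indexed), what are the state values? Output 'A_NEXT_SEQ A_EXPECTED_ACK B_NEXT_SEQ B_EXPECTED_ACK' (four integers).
After event 0: A_seq=5022 A_ack=0 B_seq=0 B_ack=5022
After event 1: A_seq=5153 A_ack=0 B_seq=0 B_ack=5153

5153 0 0 5153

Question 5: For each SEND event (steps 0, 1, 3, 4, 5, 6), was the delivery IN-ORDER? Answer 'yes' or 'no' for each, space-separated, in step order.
Step 0: SEND seq=5000 -> in-order
Step 1: SEND seq=5022 -> in-order
Step 3: SEND seq=5190 -> out-of-order
Step 4: SEND seq=0 -> in-order
Step 5: SEND seq=123 -> in-order
Step 6: SEND seq=5271 -> out-of-order

Answer: yes yes no yes yes no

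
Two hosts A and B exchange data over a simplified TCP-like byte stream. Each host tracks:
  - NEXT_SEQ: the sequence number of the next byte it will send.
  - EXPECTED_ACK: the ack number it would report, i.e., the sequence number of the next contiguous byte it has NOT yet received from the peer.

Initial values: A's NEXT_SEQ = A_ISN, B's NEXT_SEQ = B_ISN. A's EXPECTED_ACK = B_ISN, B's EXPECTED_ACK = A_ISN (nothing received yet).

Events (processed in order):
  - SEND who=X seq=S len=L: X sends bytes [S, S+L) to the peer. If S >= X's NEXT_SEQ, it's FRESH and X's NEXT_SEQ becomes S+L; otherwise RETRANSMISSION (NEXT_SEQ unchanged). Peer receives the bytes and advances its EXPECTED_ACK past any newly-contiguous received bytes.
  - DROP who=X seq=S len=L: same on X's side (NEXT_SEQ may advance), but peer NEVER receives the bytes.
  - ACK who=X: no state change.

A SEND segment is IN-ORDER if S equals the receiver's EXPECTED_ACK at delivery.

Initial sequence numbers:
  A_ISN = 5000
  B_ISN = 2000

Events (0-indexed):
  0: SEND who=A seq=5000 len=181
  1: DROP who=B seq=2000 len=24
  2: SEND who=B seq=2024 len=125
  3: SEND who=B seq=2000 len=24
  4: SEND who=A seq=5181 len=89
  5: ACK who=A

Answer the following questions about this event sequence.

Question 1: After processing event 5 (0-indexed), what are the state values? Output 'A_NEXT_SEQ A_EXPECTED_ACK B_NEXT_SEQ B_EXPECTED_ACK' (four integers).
After event 0: A_seq=5181 A_ack=2000 B_seq=2000 B_ack=5181
After event 1: A_seq=5181 A_ack=2000 B_seq=2024 B_ack=5181
After event 2: A_seq=5181 A_ack=2000 B_seq=2149 B_ack=5181
After event 3: A_seq=5181 A_ack=2149 B_seq=2149 B_ack=5181
After event 4: A_seq=5270 A_ack=2149 B_seq=2149 B_ack=5270
After event 5: A_seq=5270 A_ack=2149 B_seq=2149 B_ack=5270

5270 2149 2149 5270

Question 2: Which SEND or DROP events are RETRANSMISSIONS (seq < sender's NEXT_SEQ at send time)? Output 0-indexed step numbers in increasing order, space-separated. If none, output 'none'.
Step 0: SEND seq=5000 -> fresh
Step 1: DROP seq=2000 -> fresh
Step 2: SEND seq=2024 -> fresh
Step 3: SEND seq=2000 -> retransmit
Step 4: SEND seq=5181 -> fresh

Answer: 3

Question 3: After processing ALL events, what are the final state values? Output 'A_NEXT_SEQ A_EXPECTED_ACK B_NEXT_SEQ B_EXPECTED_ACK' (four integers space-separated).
Answer: 5270 2149 2149 5270

Derivation:
After event 0: A_seq=5181 A_ack=2000 B_seq=2000 B_ack=5181
After event 1: A_seq=5181 A_ack=2000 B_seq=2024 B_ack=5181
After event 2: A_seq=5181 A_ack=2000 B_seq=2149 B_ack=5181
After event 3: A_seq=5181 A_ack=2149 B_seq=2149 B_ack=5181
After event 4: A_seq=5270 A_ack=2149 B_seq=2149 B_ack=5270
After event 5: A_seq=5270 A_ack=2149 B_seq=2149 B_ack=5270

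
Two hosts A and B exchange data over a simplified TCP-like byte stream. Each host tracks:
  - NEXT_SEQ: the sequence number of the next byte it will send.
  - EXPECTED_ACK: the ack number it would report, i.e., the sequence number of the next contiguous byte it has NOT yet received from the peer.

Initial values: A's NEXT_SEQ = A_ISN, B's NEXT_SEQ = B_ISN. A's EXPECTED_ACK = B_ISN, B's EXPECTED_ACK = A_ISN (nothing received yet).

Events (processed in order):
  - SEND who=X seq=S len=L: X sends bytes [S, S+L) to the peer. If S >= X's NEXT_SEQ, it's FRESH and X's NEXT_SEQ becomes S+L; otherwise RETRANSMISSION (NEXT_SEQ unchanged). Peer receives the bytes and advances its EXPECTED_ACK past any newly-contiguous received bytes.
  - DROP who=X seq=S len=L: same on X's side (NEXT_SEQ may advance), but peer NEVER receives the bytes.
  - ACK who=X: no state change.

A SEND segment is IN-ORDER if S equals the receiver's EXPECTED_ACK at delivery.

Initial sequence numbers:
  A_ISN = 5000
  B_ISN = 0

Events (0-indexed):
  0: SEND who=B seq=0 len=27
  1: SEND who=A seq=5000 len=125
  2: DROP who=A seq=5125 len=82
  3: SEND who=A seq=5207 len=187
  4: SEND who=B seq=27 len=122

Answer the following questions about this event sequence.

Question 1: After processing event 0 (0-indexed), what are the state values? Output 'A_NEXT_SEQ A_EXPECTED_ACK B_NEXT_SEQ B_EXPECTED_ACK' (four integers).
After event 0: A_seq=5000 A_ack=27 B_seq=27 B_ack=5000

5000 27 27 5000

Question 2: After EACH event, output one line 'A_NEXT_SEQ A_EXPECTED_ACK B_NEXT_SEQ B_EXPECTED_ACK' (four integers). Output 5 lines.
5000 27 27 5000
5125 27 27 5125
5207 27 27 5125
5394 27 27 5125
5394 149 149 5125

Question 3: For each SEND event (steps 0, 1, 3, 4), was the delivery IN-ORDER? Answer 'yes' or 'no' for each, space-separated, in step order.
Answer: yes yes no yes

Derivation:
Step 0: SEND seq=0 -> in-order
Step 1: SEND seq=5000 -> in-order
Step 3: SEND seq=5207 -> out-of-order
Step 4: SEND seq=27 -> in-order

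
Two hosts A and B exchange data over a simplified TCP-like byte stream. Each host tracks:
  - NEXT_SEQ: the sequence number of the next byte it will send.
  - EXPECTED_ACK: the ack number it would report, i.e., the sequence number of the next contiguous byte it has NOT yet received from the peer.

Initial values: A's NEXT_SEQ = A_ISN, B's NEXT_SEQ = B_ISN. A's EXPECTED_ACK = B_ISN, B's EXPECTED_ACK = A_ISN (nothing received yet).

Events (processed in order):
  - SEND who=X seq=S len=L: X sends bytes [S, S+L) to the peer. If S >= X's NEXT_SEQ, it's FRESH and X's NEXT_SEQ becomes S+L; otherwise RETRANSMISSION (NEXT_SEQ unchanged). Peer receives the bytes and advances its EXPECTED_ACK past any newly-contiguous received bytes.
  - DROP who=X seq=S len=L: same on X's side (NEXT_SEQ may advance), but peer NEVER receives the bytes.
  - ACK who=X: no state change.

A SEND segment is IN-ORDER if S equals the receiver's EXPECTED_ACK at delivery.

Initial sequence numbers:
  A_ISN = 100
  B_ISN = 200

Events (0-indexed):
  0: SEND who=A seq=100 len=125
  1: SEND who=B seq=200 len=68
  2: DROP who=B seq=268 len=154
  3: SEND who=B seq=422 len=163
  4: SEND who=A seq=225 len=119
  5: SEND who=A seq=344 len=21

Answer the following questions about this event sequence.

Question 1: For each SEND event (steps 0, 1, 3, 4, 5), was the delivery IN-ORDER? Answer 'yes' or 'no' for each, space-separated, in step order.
Step 0: SEND seq=100 -> in-order
Step 1: SEND seq=200 -> in-order
Step 3: SEND seq=422 -> out-of-order
Step 4: SEND seq=225 -> in-order
Step 5: SEND seq=344 -> in-order

Answer: yes yes no yes yes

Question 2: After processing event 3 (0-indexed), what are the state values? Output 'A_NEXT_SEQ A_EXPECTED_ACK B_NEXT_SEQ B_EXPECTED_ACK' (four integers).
After event 0: A_seq=225 A_ack=200 B_seq=200 B_ack=225
After event 1: A_seq=225 A_ack=268 B_seq=268 B_ack=225
After event 2: A_seq=225 A_ack=268 B_seq=422 B_ack=225
After event 3: A_seq=225 A_ack=268 B_seq=585 B_ack=225

225 268 585 225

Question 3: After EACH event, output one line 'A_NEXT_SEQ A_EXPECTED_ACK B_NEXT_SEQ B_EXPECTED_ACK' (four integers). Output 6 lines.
225 200 200 225
225 268 268 225
225 268 422 225
225 268 585 225
344 268 585 344
365 268 585 365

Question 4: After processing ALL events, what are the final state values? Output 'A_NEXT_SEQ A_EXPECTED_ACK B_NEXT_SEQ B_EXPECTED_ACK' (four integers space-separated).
After event 0: A_seq=225 A_ack=200 B_seq=200 B_ack=225
After event 1: A_seq=225 A_ack=268 B_seq=268 B_ack=225
After event 2: A_seq=225 A_ack=268 B_seq=422 B_ack=225
After event 3: A_seq=225 A_ack=268 B_seq=585 B_ack=225
After event 4: A_seq=344 A_ack=268 B_seq=585 B_ack=344
After event 5: A_seq=365 A_ack=268 B_seq=585 B_ack=365

Answer: 365 268 585 365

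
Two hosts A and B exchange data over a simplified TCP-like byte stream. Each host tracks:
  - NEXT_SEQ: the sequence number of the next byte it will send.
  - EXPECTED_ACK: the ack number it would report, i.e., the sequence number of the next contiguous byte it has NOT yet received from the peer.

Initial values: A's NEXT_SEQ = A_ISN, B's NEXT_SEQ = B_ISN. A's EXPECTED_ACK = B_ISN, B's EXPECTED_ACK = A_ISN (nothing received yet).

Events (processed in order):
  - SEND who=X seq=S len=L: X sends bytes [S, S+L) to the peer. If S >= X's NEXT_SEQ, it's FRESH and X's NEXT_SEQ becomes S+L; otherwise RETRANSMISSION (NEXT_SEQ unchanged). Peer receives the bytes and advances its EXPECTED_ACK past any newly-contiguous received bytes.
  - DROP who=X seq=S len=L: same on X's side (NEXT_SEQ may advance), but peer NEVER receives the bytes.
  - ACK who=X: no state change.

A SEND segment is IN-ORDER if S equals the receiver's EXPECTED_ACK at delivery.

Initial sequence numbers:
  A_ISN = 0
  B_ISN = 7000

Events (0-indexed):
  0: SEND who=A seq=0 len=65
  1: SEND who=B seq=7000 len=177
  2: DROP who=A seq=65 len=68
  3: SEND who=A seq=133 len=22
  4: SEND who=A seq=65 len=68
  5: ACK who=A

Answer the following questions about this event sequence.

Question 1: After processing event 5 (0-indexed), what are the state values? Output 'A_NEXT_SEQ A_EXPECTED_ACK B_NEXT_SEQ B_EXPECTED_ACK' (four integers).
After event 0: A_seq=65 A_ack=7000 B_seq=7000 B_ack=65
After event 1: A_seq=65 A_ack=7177 B_seq=7177 B_ack=65
After event 2: A_seq=133 A_ack=7177 B_seq=7177 B_ack=65
After event 3: A_seq=155 A_ack=7177 B_seq=7177 B_ack=65
After event 4: A_seq=155 A_ack=7177 B_seq=7177 B_ack=155
After event 5: A_seq=155 A_ack=7177 B_seq=7177 B_ack=155

155 7177 7177 155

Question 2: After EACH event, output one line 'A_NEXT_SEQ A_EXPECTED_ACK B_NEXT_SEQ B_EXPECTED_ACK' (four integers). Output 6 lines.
65 7000 7000 65
65 7177 7177 65
133 7177 7177 65
155 7177 7177 65
155 7177 7177 155
155 7177 7177 155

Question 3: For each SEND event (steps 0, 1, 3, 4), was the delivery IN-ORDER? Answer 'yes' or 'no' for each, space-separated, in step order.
Answer: yes yes no yes

Derivation:
Step 0: SEND seq=0 -> in-order
Step 1: SEND seq=7000 -> in-order
Step 3: SEND seq=133 -> out-of-order
Step 4: SEND seq=65 -> in-order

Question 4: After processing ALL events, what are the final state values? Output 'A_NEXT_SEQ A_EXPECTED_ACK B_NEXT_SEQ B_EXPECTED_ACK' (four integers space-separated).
After event 0: A_seq=65 A_ack=7000 B_seq=7000 B_ack=65
After event 1: A_seq=65 A_ack=7177 B_seq=7177 B_ack=65
After event 2: A_seq=133 A_ack=7177 B_seq=7177 B_ack=65
After event 3: A_seq=155 A_ack=7177 B_seq=7177 B_ack=65
After event 4: A_seq=155 A_ack=7177 B_seq=7177 B_ack=155
After event 5: A_seq=155 A_ack=7177 B_seq=7177 B_ack=155

Answer: 155 7177 7177 155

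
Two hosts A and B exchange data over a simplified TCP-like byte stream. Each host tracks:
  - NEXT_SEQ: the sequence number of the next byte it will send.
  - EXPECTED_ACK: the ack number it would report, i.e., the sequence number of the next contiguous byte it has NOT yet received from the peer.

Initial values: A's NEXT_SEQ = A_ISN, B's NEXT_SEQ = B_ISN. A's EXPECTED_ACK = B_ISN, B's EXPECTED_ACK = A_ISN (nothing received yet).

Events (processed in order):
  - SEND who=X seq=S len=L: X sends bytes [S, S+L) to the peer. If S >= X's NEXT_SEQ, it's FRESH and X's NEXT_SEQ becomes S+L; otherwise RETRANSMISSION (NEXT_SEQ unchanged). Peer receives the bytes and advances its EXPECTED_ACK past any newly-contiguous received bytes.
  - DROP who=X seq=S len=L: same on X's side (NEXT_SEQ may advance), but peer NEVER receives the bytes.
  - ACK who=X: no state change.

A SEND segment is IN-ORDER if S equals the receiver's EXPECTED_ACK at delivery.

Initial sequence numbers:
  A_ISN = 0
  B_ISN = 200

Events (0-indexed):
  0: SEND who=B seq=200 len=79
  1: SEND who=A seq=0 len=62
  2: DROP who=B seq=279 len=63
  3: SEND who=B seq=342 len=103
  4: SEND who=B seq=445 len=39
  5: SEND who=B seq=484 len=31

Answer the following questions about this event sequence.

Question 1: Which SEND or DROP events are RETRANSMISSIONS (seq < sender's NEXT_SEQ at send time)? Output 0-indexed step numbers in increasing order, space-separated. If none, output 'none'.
Answer: none

Derivation:
Step 0: SEND seq=200 -> fresh
Step 1: SEND seq=0 -> fresh
Step 2: DROP seq=279 -> fresh
Step 3: SEND seq=342 -> fresh
Step 4: SEND seq=445 -> fresh
Step 5: SEND seq=484 -> fresh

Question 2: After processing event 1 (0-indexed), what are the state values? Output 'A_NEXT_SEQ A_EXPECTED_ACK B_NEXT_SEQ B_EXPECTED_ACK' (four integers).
After event 0: A_seq=0 A_ack=279 B_seq=279 B_ack=0
After event 1: A_seq=62 A_ack=279 B_seq=279 B_ack=62

62 279 279 62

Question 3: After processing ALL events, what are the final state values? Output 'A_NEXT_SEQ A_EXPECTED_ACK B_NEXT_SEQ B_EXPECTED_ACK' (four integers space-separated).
Answer: 62 279 515 62

Derivation:
After event 0: A_seq=0 A_ack=279 B_seq=279 B_ack=0
After event 1: A_seq=62 A_ack=279 B_seq=279 B_ack=62
After event 2: A_seq=62 A_ack=279 B_seq=342 B_ack=62
After event 3: A_seq=62 A_ack=279 B_seq=445 B_ack=62
After event 4: A_seq=62 A_ack=279 B_seq=484 B_ack=62
After event 5: A_seq=62 A_ack=279 B_seq=515 B_ack=62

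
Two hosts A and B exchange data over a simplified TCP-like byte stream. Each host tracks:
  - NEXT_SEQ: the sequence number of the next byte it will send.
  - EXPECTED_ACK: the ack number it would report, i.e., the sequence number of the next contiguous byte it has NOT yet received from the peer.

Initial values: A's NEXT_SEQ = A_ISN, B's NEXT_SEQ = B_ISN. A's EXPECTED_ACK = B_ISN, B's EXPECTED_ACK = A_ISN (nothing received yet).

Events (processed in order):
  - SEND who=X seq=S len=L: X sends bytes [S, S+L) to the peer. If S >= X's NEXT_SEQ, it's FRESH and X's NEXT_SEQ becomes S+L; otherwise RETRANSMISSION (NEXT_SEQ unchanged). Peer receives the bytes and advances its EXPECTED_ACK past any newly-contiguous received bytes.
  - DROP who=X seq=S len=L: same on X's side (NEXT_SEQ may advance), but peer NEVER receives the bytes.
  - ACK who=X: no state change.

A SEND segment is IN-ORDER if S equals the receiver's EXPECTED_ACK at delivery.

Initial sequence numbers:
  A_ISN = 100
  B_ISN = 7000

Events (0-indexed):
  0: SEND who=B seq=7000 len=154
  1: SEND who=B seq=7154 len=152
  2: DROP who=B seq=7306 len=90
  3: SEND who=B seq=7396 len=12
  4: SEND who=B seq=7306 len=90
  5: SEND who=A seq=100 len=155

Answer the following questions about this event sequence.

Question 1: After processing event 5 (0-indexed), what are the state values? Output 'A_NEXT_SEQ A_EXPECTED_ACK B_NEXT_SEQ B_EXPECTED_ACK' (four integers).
After event 0: A_seq=100 A_ack=7154 B_seq=7154 B_ack=100
After event 1: A_seq=100 A_ack=7306 B_seq=7306 B_ack=100
After event 2: A_seq=100 A_ack=7306 B_seq=7396 B_ack=100
After event 3: A_seq=100 A_ack=7306 B_seq=7408 B_ack=100
After event 4: A_seq=100 A_ack=7408 B_seq=7408 B_ack=100
After event 5: A_seq=255 A_ack=7408 B_seq=7408 B_ack=255

255 7408 7408 255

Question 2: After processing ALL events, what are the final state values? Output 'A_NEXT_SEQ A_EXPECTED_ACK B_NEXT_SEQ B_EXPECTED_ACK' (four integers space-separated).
After event 0: A_seq=100 A_ack=7154 B_seq=7154 B_ack=100
After event 1: A_seq=100 A_ack=7306 B_seq=7306 B_ack=100
After event 2: A_seq=100 A_ack=7306 B_seq=7396 B_ack=100
After event 3: A_seq=100 A_ack=7306 B_seq=7408 B_ack=100
After event 4: A_seq=100 A_ack=7408 B_seq=7408 B_ack=100
After event 5: A_seq=255 A_ack=7408 B_seq=7408 B_ack=255

Answer: 255 7408 7408 255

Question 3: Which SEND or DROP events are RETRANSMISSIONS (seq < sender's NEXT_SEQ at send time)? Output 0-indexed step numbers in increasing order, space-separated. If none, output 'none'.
Step 0: SEND seq=7000 -> fresh
Step 1: SEND seq=7154 -> fresh
Step 2: DROP seq=7306 -> fresh
Step 3: SEND seq=7396 -> fresh
Step 4: SEND seq=7306 -> retransmit
Step 5: SEND seq=100 -> fresh

Answer: 4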